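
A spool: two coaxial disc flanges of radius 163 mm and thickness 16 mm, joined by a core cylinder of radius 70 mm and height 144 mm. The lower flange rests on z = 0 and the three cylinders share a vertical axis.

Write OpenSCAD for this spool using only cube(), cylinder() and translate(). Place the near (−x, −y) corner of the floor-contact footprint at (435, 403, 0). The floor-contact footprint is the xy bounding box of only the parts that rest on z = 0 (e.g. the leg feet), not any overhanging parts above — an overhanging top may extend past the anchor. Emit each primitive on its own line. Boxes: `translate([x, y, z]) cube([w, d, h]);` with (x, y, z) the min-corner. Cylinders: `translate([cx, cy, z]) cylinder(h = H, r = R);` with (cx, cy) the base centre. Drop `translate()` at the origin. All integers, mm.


translate([598, 566, 0]) cylinder(h = 16, r = 163);
translate([598, 566, 16]) cylinder(h = 144, r = 70);
translate([598, 566, 160]) cylinder(h = 16, r = 163);


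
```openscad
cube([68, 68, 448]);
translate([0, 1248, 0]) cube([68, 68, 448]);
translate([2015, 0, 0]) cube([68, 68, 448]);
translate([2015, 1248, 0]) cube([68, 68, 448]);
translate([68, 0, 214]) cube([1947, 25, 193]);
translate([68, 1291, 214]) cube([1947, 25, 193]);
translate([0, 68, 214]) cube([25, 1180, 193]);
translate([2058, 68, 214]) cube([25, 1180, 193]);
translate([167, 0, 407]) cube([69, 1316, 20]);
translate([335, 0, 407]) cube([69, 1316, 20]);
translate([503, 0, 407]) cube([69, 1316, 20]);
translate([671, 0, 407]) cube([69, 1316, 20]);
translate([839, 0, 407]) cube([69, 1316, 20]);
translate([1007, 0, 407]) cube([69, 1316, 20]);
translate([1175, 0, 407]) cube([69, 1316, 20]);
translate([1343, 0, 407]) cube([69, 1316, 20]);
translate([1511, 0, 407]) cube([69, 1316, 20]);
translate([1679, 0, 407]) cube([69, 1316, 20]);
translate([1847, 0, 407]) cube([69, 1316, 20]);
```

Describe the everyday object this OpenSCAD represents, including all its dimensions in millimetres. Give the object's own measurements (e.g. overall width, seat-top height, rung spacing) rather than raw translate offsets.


A bed frame 2083 mm long (x) by 1316 mm wide (y). Four 68×68 mm corner posts, 448 mm tall, at the corners of the footprint. Four rails of 25 mm thickness and 193 mm height run between adjacent posts with their undersides at z = 214 mm, their outer faces flush with the outside of the frame (the two x-running rails run between the posts' inner faces; the two y-running rails run between the posts' inner faces). 11 slats, each 69 mm wide (x) and 20 mm thick, lie across the top of the two x-running rails, running the full 1316 mm width of the frame in y; along x they sit between the end posts with a 99 mm gap after the −x posts and between neighbouring slats and before the +x posts.


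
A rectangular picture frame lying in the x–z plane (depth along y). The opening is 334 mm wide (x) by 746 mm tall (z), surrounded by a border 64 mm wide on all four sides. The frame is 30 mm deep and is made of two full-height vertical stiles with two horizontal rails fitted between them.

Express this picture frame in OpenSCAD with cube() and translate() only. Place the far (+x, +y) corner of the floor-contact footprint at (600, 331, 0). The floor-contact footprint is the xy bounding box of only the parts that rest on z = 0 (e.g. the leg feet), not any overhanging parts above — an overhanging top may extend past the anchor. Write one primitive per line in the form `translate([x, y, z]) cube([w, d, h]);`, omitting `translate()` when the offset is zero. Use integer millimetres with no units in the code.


translate([138, 301, 0]) cube([64, 30, 874]);
translate([536, 301, 0]) cube([64, 30, 874]);
translate([202, 301, 0]) cube([334, 30, 64]);
translate([202, 301, 810]) cube([334, 30, 64]);


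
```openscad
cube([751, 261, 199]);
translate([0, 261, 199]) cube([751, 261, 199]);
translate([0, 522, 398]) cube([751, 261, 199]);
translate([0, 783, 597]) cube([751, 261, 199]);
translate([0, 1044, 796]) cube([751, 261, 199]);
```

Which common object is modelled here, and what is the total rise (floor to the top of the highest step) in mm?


A staircase. The total rise is 995 mm.

5 identical blocks, each offset up and back from the previous — a staircase. Each step is 199 mm tall and there are 5 of them, so the total rise is 5 × 199 = 995 mm.


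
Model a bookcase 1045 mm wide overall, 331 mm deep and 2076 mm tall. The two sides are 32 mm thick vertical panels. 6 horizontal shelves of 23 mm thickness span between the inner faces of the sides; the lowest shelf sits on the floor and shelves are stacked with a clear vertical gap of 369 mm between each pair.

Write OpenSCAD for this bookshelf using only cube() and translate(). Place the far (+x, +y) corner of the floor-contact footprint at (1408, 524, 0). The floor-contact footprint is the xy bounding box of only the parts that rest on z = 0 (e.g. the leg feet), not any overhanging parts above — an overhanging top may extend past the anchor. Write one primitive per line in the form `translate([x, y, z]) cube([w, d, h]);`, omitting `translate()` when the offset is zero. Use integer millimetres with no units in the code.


translate([363, 193, 0]) cube([32, 331, 2076]);
translate([1376, 193, 0]) cube([32, 331, 2076]);
translate([395, 193, 0]) cube([981, 331, 23]);
translate([395, 193, 392]) cube([981, 331, 23]);
translate([395, 193, 784]) cube([981, 331, 23]);
translate([395, 193, 1176]) cube([981, 331, 23]);
translate([395, 193, 1568]) cube([981, 331, 23]);
translate([395, 193, 1960]) cube([981, 331, 23]);


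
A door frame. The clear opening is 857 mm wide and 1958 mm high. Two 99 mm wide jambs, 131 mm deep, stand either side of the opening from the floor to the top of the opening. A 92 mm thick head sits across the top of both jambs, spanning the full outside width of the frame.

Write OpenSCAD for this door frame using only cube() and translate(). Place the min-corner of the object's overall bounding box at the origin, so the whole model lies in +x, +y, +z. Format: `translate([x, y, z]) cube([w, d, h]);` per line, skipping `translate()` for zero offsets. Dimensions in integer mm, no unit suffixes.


cube([99, 131, 1958]);
translate([956, 0, 0]) cube([99, 131, 1958]);
translate([0, 0, 1958]) cube([1055, 131, 92]);


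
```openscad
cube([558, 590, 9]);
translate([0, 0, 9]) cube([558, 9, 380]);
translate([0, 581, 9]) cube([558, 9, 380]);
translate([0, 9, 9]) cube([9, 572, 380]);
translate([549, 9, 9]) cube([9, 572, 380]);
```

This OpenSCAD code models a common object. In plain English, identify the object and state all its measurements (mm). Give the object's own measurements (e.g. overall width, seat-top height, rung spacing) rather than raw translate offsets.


An open-topped rectangular box: outside dimensions 558×590×389 mm, with a uniform wall and base thickness of 9 mm. The base is a full 558×590 slab on the floor; four walls sit on top of the base. The front and back walls (the −y and +y sides) span the full width; the two side walls fit between them.


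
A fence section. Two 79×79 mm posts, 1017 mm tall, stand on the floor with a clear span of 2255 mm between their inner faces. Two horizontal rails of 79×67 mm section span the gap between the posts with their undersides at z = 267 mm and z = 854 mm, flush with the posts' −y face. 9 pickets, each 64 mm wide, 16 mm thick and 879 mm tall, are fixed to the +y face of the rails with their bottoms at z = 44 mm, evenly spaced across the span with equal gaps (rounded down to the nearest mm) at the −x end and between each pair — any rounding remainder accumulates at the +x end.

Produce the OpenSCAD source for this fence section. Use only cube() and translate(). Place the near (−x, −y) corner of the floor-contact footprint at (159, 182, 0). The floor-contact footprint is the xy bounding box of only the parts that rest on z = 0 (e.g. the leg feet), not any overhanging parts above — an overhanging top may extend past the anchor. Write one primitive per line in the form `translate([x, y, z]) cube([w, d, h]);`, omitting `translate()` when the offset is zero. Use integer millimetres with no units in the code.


translate([159, 182, 0]) cube([79, 79, 1017]);
translate([2493, 182, 0]) cube([79, 79, 1017]);
translate([238, 182, 267]) cube([2255, 79, 67]);
translate([238, 182, 854]) cube([2255, 79, 67]);
translate([405, 261, 44]) cube([64, 16, 879]);
translate([636, 261, 44]) cube([64, 16, 879]);
translate([867, 261, 44]) cube([64, 16, 879]);
translate([1098, 261, 44]) cube([64, 16, 879]);
translate([1329, 261, 44]) cube([64, 16, 879]);
translate([1560, 261, 44]) cube([64, 16, 879]);
translate([1791, 261, 44]) cube([64, 16, 879]);
translate([2022, 261, 44]) cube([64, 16, 879]);
translate([2253, 261, 44]) cube([64, 16, 879]);


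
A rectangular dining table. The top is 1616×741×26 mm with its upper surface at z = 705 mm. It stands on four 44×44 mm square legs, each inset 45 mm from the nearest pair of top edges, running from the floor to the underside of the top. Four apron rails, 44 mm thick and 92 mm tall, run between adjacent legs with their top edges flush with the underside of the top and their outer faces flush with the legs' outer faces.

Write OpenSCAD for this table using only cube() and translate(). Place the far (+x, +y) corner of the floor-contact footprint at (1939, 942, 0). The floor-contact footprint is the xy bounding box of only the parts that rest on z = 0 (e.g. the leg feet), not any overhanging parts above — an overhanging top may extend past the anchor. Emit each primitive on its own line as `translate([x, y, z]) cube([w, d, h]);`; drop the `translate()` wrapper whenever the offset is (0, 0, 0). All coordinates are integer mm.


// leg_h = 705 - 26 = 679
// apron z = 679 - 92 = 587
translate([368, 246, 679]) cube([1616, 741, 26]);
translate([413, 291, 0]) cube([44, 44, 679]);
translate([1895, 291, 0]) cube([44, 44, 679]);
translate([413, 898, 0]) cube([44, 44, 679]);
translate([1895, 898, 0]) cube([44, 44, 679]);
translate([457, 291, 587]) cube([1438, 44, 92]);
translate([457, 898, 587]) cube([1438, 44, 92]);
translate([413, 335, 587]) cube([44, 563, 92]);
translate([1895, 335, 587]) cube([44, 563, 92]);


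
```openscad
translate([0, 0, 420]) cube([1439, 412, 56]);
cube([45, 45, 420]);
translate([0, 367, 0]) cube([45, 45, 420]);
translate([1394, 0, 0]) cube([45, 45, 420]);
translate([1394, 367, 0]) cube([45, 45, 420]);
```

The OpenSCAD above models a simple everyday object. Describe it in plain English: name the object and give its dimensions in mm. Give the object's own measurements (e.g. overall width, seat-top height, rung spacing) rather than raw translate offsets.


A long wooden bench with a 1439 mm (x) × 412 mm (y) seat, 56 mm thick, its top surface 476 mm above the floor. Four 45 mm square legs at the seat corners, flush with the edges, run from z = 0 to the seat underside.


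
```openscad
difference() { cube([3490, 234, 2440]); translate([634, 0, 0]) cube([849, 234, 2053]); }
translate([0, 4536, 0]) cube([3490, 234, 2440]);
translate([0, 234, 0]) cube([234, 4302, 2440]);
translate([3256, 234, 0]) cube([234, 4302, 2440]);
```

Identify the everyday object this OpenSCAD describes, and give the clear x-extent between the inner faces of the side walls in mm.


A single room. The interior width is 3022 mm.

Four walls enclosing a rectangle with a door in the front wall — a room. Outside width 3490 minus two 234 mm walls gives 3022 mm.


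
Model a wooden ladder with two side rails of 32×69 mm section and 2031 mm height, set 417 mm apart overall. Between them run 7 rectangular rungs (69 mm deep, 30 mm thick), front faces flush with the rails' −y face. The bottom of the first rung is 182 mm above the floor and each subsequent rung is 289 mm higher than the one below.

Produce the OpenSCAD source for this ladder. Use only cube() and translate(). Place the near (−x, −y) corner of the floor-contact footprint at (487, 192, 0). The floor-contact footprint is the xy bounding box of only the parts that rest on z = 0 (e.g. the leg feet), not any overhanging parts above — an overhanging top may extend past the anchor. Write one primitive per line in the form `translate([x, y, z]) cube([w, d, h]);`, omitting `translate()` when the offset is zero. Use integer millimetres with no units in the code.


translate([487, 192, 0]) cube([32, 69, 2031]);
translate([872, 192, 0]) cube([32, 69, 2031]);
translate([519, 192, 182]) cube([353, 69, 30]);
translate([519, 192, 471]) cube([353, 69, 30]);
translate([519, 192, 760]) cube([353, 69, 30]);
translate([519, 192, 1049]) cube([353, 69, 30]);
translate([519, 192, 1338]) cube([353, 69, 30]);
translate([519, 192, 1627]) cube([353, 69, 30]);
translate([519, 192, 1916]) cube([353, 69, 30]);


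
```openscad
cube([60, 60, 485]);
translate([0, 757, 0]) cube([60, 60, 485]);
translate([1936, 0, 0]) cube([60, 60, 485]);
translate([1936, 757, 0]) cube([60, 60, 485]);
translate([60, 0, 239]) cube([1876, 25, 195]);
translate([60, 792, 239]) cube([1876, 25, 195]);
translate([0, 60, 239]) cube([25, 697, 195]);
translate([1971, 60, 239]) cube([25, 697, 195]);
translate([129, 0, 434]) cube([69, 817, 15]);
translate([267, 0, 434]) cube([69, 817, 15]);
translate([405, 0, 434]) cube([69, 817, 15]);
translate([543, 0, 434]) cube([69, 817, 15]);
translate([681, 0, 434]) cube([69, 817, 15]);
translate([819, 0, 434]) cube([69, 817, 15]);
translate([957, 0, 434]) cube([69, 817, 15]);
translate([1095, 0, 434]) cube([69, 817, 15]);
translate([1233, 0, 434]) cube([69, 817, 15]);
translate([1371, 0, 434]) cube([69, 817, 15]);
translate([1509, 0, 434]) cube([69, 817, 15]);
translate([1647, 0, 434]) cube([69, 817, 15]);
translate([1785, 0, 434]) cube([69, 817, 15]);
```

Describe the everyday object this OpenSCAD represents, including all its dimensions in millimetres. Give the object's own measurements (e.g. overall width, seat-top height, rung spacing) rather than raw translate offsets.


A bed frame 1996 mm long (x) by 817 mm wide (y). Four 60×60 mm corner posts, 485 mm tall, at the corners of the footprint. Four rails of 25 mm thickness and 195 mm height run between adjacent posts with their undersides at z = 239 mm, their outer faces flush with the outside of the frame (the two x-running rails run between the posts' inner faces; the two y-running rails run between the posts' inner faces). 13 slats, each 69 mm wide (x) and 15 mm thick, lie across the top of the two x-running rails, running the full 817 mm width of the frame in y; along x they sit between the end posts with a 69 mm gap after the −x posts and between neighbouring slats, leaving 82 mm before the +x posts.


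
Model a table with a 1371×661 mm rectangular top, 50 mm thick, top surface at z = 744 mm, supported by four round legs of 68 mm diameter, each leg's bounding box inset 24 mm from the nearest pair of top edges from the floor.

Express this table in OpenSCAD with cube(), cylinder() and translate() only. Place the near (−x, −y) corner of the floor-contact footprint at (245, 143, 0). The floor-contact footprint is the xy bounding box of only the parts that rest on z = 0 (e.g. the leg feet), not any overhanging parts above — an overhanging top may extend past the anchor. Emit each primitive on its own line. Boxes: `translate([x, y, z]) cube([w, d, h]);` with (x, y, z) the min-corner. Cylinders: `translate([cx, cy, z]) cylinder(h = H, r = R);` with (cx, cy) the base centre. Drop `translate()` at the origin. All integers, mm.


// leg_h = 744 - 50 = 694
translate([221, 119, 694]) cube([1371, 661, 50]);
translate([279, 177, 0]) cylinder(h = 694, r = 34);
translate([1534, 177, 0]) cylinder(h = 694, r = 34);
translate([279, 722, 0]) cylinder(h = 694, r = 34);
translate([1534, 722, 0]) cylinder(h = 694, r = 34);


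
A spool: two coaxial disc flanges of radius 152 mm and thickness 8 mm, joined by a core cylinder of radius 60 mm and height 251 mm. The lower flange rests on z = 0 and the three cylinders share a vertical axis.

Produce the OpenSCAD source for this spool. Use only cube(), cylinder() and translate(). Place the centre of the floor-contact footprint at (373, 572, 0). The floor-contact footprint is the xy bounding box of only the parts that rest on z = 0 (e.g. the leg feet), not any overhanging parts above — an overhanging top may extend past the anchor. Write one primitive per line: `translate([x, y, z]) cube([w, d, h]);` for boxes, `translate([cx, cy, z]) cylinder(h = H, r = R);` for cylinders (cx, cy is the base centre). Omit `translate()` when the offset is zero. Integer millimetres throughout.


translate([373, 572, 0]) cylinder(h = 8, r = 152);
translate([373, 572, 8]) cylinder(h = 251, r = 60);
translate([373, 572, 259]) cylinder(h = 8, r = 152);


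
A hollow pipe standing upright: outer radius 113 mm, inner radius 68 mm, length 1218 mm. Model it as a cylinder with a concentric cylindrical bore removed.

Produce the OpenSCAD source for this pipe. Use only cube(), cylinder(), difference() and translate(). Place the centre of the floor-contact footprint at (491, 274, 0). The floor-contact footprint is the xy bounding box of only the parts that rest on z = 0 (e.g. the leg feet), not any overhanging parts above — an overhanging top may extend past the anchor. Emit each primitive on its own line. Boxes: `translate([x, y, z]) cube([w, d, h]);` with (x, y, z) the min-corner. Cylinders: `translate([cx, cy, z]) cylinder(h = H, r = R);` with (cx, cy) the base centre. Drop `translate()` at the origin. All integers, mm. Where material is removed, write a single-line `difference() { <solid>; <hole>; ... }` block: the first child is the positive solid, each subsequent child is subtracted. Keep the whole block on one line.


difference() { translate([491, 274, 0]) cylinder(h = 1218, r = 113); translate([491, 274, 0]) cylinder(h = 1218, r = 68); }


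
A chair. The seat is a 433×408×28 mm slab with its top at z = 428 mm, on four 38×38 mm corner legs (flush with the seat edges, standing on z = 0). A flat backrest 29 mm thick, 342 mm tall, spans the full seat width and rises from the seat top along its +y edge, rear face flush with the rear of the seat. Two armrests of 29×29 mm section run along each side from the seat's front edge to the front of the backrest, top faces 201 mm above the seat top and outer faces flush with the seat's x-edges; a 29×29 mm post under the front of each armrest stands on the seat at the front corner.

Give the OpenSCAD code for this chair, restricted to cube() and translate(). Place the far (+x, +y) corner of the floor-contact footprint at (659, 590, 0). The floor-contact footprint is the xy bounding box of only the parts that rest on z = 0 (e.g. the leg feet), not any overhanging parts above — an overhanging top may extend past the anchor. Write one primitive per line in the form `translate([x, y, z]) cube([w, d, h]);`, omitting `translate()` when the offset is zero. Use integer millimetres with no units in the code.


translate([226, 182, 400]) cube([433, 408, 28]);
translate([226, 182, 0]) cube([38, 38, 400]);
translate([621, 182, 0]) cube([38, 38, 400]);
translate([226, 552, 0]) cube([38, 38, 400]);
translate([621, 552, 0]) cube([38, 38, 400]);
translate([226, 561, 428]) cube([433, 29, 342]);
translate([226, 182, 600]) cube([29, 379, 29]);
translate([630, 182, 600]) cube([29, 379, 29]);
translate([226, 182, 428]) cube([29, 29, 172]);
translate([630, 182, 428]) cube([29, 29, 172]);


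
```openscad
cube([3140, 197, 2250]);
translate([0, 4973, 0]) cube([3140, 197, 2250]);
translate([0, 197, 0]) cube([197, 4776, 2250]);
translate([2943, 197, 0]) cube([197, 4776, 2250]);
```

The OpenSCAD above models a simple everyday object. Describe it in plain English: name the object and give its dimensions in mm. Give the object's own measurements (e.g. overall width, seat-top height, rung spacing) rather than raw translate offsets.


The wall frame of a small rectangular building: four walls, each 2250 mm tall and 197 mm thick, enclosing a footprint 3140 mm (x) by 5170 mm (y) outside-to-outside, with no floor or roof. The front and back walls (the −y and +y sides) span the full width; the two side walls fit between them.


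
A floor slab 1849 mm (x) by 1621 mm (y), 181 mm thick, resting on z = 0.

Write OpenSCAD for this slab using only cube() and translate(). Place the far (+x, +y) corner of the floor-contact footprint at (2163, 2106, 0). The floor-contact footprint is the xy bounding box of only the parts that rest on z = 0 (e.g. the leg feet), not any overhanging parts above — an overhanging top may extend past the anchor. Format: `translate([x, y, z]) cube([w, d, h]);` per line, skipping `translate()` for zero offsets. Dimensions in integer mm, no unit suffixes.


translate([314, 485, 0]) cube([1849, 1621, 181]);


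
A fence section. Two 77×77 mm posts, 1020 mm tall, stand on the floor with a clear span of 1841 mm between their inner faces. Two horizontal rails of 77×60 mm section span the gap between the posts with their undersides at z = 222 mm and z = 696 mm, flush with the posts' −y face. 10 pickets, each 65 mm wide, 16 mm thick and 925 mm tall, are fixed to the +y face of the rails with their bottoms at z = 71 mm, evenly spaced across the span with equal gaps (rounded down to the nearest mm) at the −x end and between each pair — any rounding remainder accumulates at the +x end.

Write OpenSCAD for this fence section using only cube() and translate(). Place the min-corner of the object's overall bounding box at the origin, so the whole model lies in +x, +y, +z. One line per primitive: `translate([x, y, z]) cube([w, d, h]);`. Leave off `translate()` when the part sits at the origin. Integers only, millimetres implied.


cube([77, 77, 1020]);
translate([1918, 0, 0]) cube([77, 77, 1020]);
translate([77, 0, 222]) cube([1841, 77, 60]);
translate([77, 0, 696]) cube([1841, 77, 60]);
translate([185, 77, 71]) cube([65, 16, 925]);
translate([358, 77, 71]) cube([65, 16, 925]);
translate([531, 77, 71]) cube([65, 16, 925]);
translate([704, 77, 71]) cube([65, 16, 925]);
translate([877, 77, 71]) cube([65, 16, 925]);
translate([1050, 77, 71]) cube([65, 16, 925]);
translate([1223, 77, 71]) cube([65, 16, 925]);
translate([1396, 77, 71]) cube([65, 16, 925]);
translate([1569, 77, 71]) cube([65, 16, 925]);
translate([1742, 77, 71]) cube([65, 16, 925]);


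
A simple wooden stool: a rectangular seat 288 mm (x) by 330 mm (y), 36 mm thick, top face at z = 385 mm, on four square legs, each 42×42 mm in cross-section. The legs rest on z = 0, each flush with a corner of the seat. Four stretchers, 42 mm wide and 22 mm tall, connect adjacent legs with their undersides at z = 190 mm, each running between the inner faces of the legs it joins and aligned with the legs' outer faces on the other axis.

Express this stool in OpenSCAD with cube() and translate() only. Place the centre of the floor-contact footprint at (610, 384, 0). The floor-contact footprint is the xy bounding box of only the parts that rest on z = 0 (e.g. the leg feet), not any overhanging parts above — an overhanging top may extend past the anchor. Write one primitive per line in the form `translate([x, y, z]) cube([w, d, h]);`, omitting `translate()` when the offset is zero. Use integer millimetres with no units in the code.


translate([466, 219, 349]) cube([288, 330, 36]);
translate([466, 219, 0]) cube([42, 42, 349]);
translate([712, 219, 0]) cube([42, 42, 349]);
translate([466, 507, 0]) cube([42, 42, 349]);
translate([712, 507, 0]) cube([42, 42, 349]);
translate([508, 219, 190]) cube([204, 42, 22]);
translate([508, 507, 190]) cube([204, 42, 22]);
translate([466, 261, 190]) cube([42, 246, 22]);
translate([712, 261, 190]) cube([42, 246, 22]);


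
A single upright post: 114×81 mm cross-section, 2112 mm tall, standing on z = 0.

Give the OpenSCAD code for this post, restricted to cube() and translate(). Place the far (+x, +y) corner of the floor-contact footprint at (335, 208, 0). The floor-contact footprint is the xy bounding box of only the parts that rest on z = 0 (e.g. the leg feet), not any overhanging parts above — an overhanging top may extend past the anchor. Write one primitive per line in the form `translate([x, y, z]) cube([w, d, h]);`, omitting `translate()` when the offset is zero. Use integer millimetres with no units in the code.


translate([221, 127, 0]) cube([114, 81, 2112]);


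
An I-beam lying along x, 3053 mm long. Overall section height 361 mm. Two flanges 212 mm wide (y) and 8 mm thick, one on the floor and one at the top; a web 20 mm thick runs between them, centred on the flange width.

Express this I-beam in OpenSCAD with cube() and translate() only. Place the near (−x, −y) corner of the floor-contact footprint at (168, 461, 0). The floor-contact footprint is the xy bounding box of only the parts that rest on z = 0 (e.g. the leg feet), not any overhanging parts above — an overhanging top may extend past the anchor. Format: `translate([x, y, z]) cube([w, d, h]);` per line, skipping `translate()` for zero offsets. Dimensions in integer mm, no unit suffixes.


translate([168, 461, 0]) cube([3053, 212, 8]);
translate([168, 557, 8]) cube([3053, 20, 345]);
translate([168, 461, 353]) cube([3053, 212, 8]);


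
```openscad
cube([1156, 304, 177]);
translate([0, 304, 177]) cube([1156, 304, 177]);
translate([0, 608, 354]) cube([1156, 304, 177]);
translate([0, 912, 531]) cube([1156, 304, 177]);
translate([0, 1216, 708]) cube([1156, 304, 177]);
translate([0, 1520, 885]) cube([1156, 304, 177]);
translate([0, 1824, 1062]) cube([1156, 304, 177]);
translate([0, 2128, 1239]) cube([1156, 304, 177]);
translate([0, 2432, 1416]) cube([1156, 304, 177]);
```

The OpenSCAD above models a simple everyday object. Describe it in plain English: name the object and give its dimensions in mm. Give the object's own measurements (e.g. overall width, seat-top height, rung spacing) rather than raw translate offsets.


A straight staircase of 9 solid steps. Each step is 1156 mm wide (x), 304 mm deep (y, the going) and 177 mm tall (the rise). The first step rests on the floor; each subsequent step sits one going further in +y and one rise higher in +z, directly behind and above the previous step with no overlap.


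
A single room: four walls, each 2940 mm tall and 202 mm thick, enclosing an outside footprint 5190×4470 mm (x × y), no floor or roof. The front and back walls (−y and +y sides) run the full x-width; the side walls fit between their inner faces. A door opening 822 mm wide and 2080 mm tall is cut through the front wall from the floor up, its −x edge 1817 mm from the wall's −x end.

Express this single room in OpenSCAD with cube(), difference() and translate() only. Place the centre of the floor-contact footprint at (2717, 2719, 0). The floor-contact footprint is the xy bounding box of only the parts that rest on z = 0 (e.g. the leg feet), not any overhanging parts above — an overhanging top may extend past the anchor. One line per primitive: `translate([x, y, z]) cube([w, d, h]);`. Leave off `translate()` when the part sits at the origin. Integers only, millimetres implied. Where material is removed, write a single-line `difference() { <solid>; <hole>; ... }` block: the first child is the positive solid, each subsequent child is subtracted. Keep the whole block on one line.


difference() { translate([122, 484, 0]) cube([5190, 202, 2940]); translate([1939, 484, 0]) cube([822, 202, 2080]); }
translate([122, 4752, 0]) cube([5190, 202, 2940]);
translate([122, 686, 0]) cube([202, 4066, 2940]);
translate([5110, 686, 0]) cube([202, 4066, 2940]);


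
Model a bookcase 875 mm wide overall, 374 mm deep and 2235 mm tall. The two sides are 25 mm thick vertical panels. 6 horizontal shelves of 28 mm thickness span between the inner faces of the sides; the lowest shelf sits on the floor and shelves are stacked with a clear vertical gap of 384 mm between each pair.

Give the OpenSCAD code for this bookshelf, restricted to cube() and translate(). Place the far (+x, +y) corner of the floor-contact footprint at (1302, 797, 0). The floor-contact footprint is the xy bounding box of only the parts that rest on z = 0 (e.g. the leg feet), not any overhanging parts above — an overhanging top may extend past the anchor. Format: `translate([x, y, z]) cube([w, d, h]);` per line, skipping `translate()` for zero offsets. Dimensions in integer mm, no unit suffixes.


translate([427, 423, 0]) cube([25, 374, 2235]);
translate([1277, 423, 0]) cube([25, 374, 2235]);
translate([452, 423, 0]) cube([825, 374, 28]);
translate([452, 423, 412]) cube([825, 374, 28]);
translate([452, 423, 824]) cube([825, 374, 28]);
translate([452, 423, 1236]) cube([825, 374, 28]);
translate([452, 423, 1648]) cube([825, 374, 28]);
translate([452, 423, 2060]) cube([825, 374, 28]);


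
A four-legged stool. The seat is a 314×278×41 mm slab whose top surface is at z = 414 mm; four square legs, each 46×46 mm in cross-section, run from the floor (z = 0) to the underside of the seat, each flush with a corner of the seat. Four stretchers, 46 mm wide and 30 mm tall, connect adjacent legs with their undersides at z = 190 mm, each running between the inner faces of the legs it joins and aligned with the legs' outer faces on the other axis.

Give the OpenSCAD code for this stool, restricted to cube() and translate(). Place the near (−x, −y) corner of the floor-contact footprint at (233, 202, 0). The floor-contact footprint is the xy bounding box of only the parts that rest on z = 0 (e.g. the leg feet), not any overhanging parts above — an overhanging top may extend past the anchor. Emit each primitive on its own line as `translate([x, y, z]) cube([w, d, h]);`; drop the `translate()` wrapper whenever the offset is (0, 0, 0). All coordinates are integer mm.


// leg_h = 414 - 41 = 373
// stretcher span = 314 - 2*46 = 222
translate([233, 202, 373]) cube([314, 278, 41]);
translate([233, 202, 0]) cube([46, 46, 373]);
translate([501, 202, 0]) cube([46, 46, 373]);
translate([233, 434, 0]) cube([46, 46, 373]);
translate([501, 434, 0]) cube([46, 46, 373]);
translate([279, 202, 190]) cube([222, 46, 30]);
translate([279, 434, 190]) cube([222, 46, 30]);
translate([233, 248, 190]) cube([46, 186, 30]);
translate([501, 248, 190]) cube([46, 186, 30]);


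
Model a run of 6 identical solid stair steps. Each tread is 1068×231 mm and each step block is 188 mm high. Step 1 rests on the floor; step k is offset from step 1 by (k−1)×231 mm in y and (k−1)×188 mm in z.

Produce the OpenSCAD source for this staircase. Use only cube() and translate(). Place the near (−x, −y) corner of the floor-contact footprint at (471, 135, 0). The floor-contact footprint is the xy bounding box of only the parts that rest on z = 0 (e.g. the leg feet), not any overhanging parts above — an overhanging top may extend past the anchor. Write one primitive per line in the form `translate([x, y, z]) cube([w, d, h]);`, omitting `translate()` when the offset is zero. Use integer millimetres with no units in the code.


translate([471, 135, 0]) cube([1068, 231, 188]);
translate([471, 366, 188]) cube([1068, 231, 188]);
translate([471, 597, 376]) cube([1068, 231, 188]);
translate([471, 828, 564]) cube([1068, 231, 188]);
translate([471, 1059, 752]) cube([1068, 231, 188]);
translate([471, 1290, 940]) cube([1068, 231, 188]);


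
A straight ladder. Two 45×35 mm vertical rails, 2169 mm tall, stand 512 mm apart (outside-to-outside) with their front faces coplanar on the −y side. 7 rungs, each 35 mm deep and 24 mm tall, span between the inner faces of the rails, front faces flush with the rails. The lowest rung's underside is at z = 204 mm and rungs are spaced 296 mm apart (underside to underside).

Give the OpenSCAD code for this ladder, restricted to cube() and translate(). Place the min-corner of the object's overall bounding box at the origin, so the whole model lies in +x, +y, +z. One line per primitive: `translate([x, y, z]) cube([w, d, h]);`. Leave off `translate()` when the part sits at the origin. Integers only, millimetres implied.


cube([45, 35, 2169]);
translate([467, 0, 0]) cube([45, 35, 2169]);
translate([45, 0, 204]) cube([422, 35, 24]);
translate([45, 0, 500]) cube([422, 35, 24]);
translate([45, 0, 796]) cube([422, 35, 24]);
translate([45, 0, 1092]) cube([422, 35, 24]);
translate([45, 0, 1388]) cube([422, 35, 24]);
translate([45, 0, 1684]) cube([422, 35, 24]);
translate([45, 0, 1980]) cube([422, 35, 24]);


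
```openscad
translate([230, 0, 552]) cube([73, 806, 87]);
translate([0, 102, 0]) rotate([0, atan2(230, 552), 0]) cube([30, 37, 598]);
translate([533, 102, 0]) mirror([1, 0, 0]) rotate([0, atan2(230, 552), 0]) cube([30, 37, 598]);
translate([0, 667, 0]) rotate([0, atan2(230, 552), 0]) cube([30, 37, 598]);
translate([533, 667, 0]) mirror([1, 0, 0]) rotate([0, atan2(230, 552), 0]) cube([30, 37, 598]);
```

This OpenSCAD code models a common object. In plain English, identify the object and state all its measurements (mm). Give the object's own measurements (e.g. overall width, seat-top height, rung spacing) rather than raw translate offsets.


A sawhorse. A 73×806×87 mm beam (x, y, z) sits on two A-frame leg pairs. Each pair is two raked legs of 30×37 mm section (37 mm along y) splaying symmetrically in x. Each leg rises 552 mm vertically over 230 mm of horizontal reach and is 598 mm long along its own axis. Every leg's outer bottom edge rests on the floor and its outer top edge meets a bottom edge of the beam — the left legs (tilting toward +x) meet the beam's −x bottom edge, the right legs (their mirror images, tilting toward −x) meet its +x bottom edge — so the leg tops tuck under the beam, the beam's underside is 552 mm above the floor, and the feet are 533 mm apart outside-to-outside with the beam centred between them. The two leg pairs are set in 102 mm from either end of the beam.


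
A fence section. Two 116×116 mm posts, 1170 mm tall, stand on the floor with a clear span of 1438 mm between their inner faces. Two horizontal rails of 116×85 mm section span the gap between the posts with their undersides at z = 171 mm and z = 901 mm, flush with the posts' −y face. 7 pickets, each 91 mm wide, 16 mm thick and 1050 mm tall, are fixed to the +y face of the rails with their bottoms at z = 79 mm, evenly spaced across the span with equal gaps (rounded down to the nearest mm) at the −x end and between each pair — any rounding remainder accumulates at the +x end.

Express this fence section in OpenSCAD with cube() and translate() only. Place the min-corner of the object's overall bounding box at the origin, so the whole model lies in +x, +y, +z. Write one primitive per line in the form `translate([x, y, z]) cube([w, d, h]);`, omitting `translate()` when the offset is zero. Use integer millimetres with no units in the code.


cube([116, 116, 1170]);
translate([1554, 0, 0]) cube([116, 116, 1170]);
translate([116, 0, 171]) cube([1438, 116, 85]);
translate([116, 0, 901]) cube([1438, 116, 85]);
translate([216, 116, 79]) cube([91, 16, 1050]);
translate([407, 116, 79]) cube([91, 16, 1050]);
translate([598, 116, 79]) cube([91, 16, 1050]);
translate([789, 116, 79]) cube([91, 16, 1050]);
translate([980, 116, 79]) cube([91, 16, 1050]);
translate([1171, 116, 79]) cube([91, 16, 1050]);
translate([1362, 116, 79]) cube([91, 16, 1050]);


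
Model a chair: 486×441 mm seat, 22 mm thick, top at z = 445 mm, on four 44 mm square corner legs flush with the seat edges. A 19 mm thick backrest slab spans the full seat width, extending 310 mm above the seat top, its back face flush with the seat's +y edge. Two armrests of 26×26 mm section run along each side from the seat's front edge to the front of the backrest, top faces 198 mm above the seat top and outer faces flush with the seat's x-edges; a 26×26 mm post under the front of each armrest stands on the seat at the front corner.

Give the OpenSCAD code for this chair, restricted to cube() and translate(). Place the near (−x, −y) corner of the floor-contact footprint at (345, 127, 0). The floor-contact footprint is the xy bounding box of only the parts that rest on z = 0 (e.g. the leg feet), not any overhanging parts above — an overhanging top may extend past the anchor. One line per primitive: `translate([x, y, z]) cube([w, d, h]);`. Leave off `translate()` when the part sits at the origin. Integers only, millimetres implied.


// leg_h = 445 - 22 = 423
// arm post h = 198 - 26 = 172
translate([345, 127, 423]) cube([486, 441, 22]);
translate([345, 127, 0]) cube([44, 44, 423]);
translate([787, 127, 0]) cube([44, 44, 423]);
translate([345, 524, 0]) cube([44, 44, 423]);
translate([787, 524, 0]) cube([44, 44, 423]);
translate([345, 549, 445]) cube([486, 19, 310]);
translate([345, 127, 617]) cube([26, 422, 26]);
translate([805, 127, 617]) cube([26, 422, 26]);
translate([345, 127, 445]) cube([26, 26, 172]);
translate([805, 127, 445]) cube([26, 26, 172]);


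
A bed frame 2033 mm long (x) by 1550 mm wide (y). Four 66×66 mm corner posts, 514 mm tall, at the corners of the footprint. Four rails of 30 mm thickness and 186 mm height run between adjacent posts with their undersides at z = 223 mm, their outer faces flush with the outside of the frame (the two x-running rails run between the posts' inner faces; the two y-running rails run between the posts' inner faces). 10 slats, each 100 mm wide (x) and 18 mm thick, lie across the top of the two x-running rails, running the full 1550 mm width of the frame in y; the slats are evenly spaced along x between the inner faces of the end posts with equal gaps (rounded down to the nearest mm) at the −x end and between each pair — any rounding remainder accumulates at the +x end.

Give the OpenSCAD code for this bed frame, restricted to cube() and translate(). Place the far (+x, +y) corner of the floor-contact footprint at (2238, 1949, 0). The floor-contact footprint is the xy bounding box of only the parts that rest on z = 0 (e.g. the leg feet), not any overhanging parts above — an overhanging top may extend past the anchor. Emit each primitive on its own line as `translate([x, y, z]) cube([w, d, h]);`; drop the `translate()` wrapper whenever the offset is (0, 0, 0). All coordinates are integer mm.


translate([205, 399, 0]) cube([66, 66, 514]);
translate([205, 1883, 0]) cube([66, 66, 514]);
translate([2172, 399, 0]) cube([66, 66, 514]);
translate([2172, 1883, 0]) cube([66, 66, 514]);
translate([271, 399, 223]) cube([1901, 30, 186]);
translate([271, 1919, 223]) cube([1901, 30, 186]);
translate([205, 465, 223]) cube([30, 1418, 186]);
translate([2208, 465, 223]) cube([30, 1418, 186]);
translate([352, 399, 409]) cube([100, 1550, 18]);
translate([533, 399, 409]) cube([100, 1550, 18]);
translate([714, 399, 409]) cube([100, 1550, 18]);
translate([895, 399, 409]) cube([100, 1550, 18]);
translate([1076, 399, 409]) cube([100, 1550, 18]);
translate([1257, 399, 409]) cube([100, 1550, 18]);
translate([1438, 399, 409]) cube([100, 1550, 18]);
translate([1619, 399, 409]) cube([100, 1550, 18]);
translate([1800, 399, 409]) cube([100, 1550, 18]);
translate([1981, 399, 409]) cube([100, 1550, 18]);


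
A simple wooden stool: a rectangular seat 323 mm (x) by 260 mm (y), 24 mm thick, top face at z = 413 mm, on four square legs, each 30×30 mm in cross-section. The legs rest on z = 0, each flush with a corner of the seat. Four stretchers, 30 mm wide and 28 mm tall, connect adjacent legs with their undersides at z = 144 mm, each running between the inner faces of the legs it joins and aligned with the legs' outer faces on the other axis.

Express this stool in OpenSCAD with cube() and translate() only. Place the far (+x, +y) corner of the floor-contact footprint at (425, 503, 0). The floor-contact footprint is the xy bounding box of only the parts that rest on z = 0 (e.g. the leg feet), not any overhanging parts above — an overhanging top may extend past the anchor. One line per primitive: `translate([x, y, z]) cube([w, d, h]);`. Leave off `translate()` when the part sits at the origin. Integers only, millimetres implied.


translate([102, 243, 389]) cube([323, 260, 24]);
translate([102, 243, 0]) cube([30, 30, 389]);
translate([395, 243, 0]) cube([30, 30, 389]);
translate([102, 473, 0]) cube([30, 30, 389]);
translate([395, 473, 0]) cube([30, 30, 389]);
translate([132, 243, 144]) cube([263, 30, 28]);
translate([132, 473, 144]) cube([263, 30, 28]);
translate([102, 273, 144]) cube([30, 200, 28]);
translate([395, 273, 144]) cube([30, 200, 28]);
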